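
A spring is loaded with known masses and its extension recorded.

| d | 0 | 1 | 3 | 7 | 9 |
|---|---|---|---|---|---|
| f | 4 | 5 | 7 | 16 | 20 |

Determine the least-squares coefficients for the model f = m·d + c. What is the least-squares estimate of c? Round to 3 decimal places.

c = 3.067

Entries of XᵀX: Σd·d = 140, Σd = 20, Σ1 = 5.
And Σd·f = 318, Σf = 52.
So XᵀX·[m, c]ᵀ = Xᵀf: [[140, 20]; [20, 5]]·[m, c]ᵀ = [318, 52]ᵀ.
Δ = 140·5 − 20² = 300.
m = (318·5 − 20·52)/300 = 11/6; c = (140·52 − 20·318)/300 = 46/15.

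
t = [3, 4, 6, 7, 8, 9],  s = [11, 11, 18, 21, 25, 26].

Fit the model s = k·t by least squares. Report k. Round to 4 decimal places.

Normal-equation sums: Σt·t = 255.
For Mᵀs: Σt·s = 766.
Normal equations: [[255]]·[k]ᵀ = [766]ᵀ.
Hence k = 766 / 255 ≈ 3.00392.

k = 3.0039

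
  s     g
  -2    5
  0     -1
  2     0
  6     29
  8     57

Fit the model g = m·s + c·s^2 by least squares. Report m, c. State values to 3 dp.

m = -1.209, c = 1.031

The normal equations are: 108·m + 728·c = 620;  728·m + 5424·c = 4712.
(Σs·s = 108, Σs·s^2 = 728, Σs^2·s^2 = 5424, Σs·g = 620, Σs^2·g = 4712.)
det = 108·5424 − 728² = 55808.
m = (620·5424 − 728·4712)/55808 = -527/436; c = (108·4712 − 728·620)/55808 = 899/872.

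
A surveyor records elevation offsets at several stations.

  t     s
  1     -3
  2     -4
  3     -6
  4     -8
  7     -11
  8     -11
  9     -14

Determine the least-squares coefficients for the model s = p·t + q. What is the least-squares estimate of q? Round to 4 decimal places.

The normal equations are: 224·p + 34·q = -352;  34·p + 7·q = -57.
(Σt·t = 224, Σt = 34, Σ1 = 7, Σt·s = -352, Σs = -57.)
Determinant 224·7 − 34² = 412.
p = ((-352)·7 − 34·(-57))/412 = -263/206; q = (224·(-57) − 34·(-352))/412 = -200/103.

q = -1.9417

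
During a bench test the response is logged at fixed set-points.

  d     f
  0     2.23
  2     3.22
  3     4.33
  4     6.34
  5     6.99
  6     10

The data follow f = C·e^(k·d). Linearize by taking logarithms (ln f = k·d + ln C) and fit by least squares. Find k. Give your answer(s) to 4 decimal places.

Linearized form: ln f = k·d + ln C. From the 6 transformed points,
Sums: Σd = 20.0000, Σ(d)² = 90.0000, Σln f = 9.5309, Σd·ln f = 37.6609.
Normal system: [[90.0000, 20.0000]; [20.0000, 6]]·[k, ln C]ᵀ = [37.6609, 9.5309]ᵀ.
Solving (det = 140.0000): k = 0.25248, ln C = 0.74688.

k = 0.2525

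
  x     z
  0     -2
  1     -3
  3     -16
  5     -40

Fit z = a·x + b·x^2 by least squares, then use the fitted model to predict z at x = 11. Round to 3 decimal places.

Setting ∂/∂a … = 0 gives: 35·a + 153·b = -251;  153·a + 707·b = -1147.
(Σx·x = 35, Σx·x^2 = 153, Σx^2·x^2 = 707, Σx·z = -251, Σx^2·z = -1147.)
Eliminating b: 707·(row 1) − 153·(row 2) gives 1336·a = 707·(-251) − 153·(-1147) = -1966, so a = -983/668.
Then b = ((-1147) − 153·(-983/668))/707 = -871/668.
At x = 11: ẑ = (-983/668)·(11) + (-871/668)·(121) = -29051/167.

ẑ = -173.958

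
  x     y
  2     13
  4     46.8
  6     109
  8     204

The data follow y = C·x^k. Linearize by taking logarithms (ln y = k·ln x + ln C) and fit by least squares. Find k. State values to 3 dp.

k = 1.979

With ln yᵢ as the transformed response and ln xᵢ as the regressor:
Σln x = 5.9506, Σ(ln x)² = 9.9367, Σln y = 16.4203, Σln x·ln y = 26.5739.
Equations: 9.9367·k + 5.9506·ln C = 26.5739;  5.9506·k + 4·ln C = 16.4203.
Δ = 9.9367·4 − (5.9506)² = 4.3368; k = (26.5739·4 − 5.9506·16.4203)/4.3368 = 1.97939, ln C = (9.9367·16.4203 − 5.9506·26.5739)/4.3368 = 1.16042.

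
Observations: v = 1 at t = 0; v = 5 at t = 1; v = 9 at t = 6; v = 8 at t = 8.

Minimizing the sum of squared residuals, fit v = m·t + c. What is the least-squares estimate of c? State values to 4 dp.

c = 2.6704

Entries of MᵀM: Σt·t = 101, Σt = 15, Σ1 = 4.
Moment sums: Σt·v = 123, Σv = 23.
MᵀM·[m, c]ᵀ = Mᵀv becomes [[101, 15]; [15, 4]]·[m, c]ᵀ = [123, 23]ᵀ.
Eliminating c: 4·(row 1) − 15·(row 2) gives 179·m = 4·123 − 15·23 = 147, so m = 147/179.
Then c = (23 − 15·(147/179))/4 = 478/179.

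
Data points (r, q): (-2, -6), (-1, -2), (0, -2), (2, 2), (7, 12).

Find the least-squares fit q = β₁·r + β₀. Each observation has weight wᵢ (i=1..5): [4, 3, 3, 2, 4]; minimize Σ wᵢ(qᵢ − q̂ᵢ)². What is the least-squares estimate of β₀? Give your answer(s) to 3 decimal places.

β₀ = -1.532

Sums needed: Σwᵢ·r·r = 223, Σwᵢ·r = 21, Σwᵢ·1 = 16.
Right-hand side: Σwᵢ·r·q = 398, Σwᵢ·q = 16.
Normal equations: [[223, 21]; [21, 16]]·[β₁, β₀]ᵀ = [398, 16]ᵀ.
Δ = 223·16 − 21² = 3127.
β₁ = (398·16 − 21·16)/3127 = 6032/3127; β₀ = (223·16 − 21·398)/3127 = -4790/3127.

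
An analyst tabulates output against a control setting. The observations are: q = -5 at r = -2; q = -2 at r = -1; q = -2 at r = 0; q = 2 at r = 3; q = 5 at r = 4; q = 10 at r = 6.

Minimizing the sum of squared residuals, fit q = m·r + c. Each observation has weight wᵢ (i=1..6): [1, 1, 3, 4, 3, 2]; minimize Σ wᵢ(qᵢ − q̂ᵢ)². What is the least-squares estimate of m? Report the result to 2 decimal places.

m = 1.75

Setting ∂/∂m … = 0 gives: 161·m + 33·c = 216;  33·m + 14·c = 30.
Δ = 161·14 − 33² = 1165.
m = (216·14 − 33·30)/1165 = 2034/1165; c = (161·30 − 33·216)/1165 = -2298/1165.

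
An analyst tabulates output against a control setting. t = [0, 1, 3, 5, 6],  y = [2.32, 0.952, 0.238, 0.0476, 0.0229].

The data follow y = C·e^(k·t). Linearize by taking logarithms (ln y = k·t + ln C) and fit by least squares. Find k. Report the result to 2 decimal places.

With ln yᵢ as the transformed response and tᵢ as the regressor:
Σt = 15.0000, Σ(t)² = 71.0000, Σln y = -7.4646, Σt·ln y = -42.2400.
Equations: 71.0000·k + 15.0000·ln C = -42.2400;  15.0000·k + 5·ln C = -7.4646.
Slope k = (n·Σt·ln y − Σt·Σln y)/(n·Σ(t)² − (Σt)²) = (5·-42.2400 − 15.0000·-7.4646)/130.0000 = -0.76331; ln C = (Σln y − k·Σt)/n = 0.79700.

k = -0.76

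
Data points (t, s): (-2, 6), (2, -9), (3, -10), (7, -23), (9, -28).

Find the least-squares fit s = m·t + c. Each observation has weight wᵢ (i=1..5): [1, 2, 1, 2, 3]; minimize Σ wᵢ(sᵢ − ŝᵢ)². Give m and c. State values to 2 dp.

Forming AᵀWA = [[362, 46]; [46, 9]] and AᵀWs = [-1156, -152]ᵀ gives AᵀWA·[m, c]ᵀ = AᵀWs.
Δ = 362·9 − 46² = 1142.
m = ((-1156)·9 − 46·(-152))/1142 = -1706/571; c = (362·(-152) − 46·(-1156))/1142 = -924/571.

m = -2.99, c = -1.62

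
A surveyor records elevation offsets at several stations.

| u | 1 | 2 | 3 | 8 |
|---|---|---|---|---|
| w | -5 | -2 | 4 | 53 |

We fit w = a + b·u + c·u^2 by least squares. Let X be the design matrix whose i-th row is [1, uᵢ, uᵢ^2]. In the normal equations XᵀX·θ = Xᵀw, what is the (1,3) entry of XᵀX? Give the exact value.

Row 1 ↔ basis 1, column 3 ↔ basis u^2, so (XᵀX)_{1,3} = Σᵢ u^2 = (1)·(1) + (1)·(4) + (1)·(9) + (1)·(64) = 78.

78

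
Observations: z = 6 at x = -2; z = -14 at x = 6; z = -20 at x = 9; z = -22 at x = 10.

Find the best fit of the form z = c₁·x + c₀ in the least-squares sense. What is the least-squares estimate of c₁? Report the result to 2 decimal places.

The normal equations are: 221·c₁ + 23·c₀ = -496;  23·c₁ + 4·c₀ = -50.
Eliminating c₀: 4·(row 1) − 23·(row 2) gives 355·c₁ = 4·(-496) − 23·(-50) = -834, so c₁ = -834/355.
Then c₀ = ((-50) − 23·(-834/355))/4 = 358/355.

c₁ = -2.35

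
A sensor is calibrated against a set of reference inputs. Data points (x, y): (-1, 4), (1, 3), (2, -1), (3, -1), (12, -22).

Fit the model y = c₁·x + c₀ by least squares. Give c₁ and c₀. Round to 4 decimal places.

c₁ = -2.0968, c₀ = 3.7292

Entries of AᵀA: Σx·x = 159, Σx = 17, Σ1 = 5.
Moment sums: Σx·y = -270, Σy = -17.
Normal equations: [[159, 17]; [17, 5]]·[c₁, c₀]ᵀ = [-270, -17]ᵀ.
Eliminating c₀: 5·(row 1) − 17·(row 2) gives 506·c₁ = 5·(-270) − 17·(-17) = -1061, so c₁ = -1061/506.
Then c₀ = ((-17) − 17·(-1061/506))/5 = 1887/506.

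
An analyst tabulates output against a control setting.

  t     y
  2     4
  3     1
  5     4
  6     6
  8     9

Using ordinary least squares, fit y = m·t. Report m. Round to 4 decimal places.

m = 1.0072

From the data, Σt·t = 138.
For Aᵀy: Σt·y = 139.
Normal equations: [[138]]·[m]ᵀ = [139]ᵀ.
Hence m = 139 / 138 ≈ 1.00725.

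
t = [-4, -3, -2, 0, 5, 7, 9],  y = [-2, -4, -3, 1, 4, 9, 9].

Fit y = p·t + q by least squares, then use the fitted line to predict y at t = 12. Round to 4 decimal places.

ŷ = 12.4476

Entries of MᵀM: Σt·t = 184, Σt = 12, Σ1 = 7.
Moment sums: Σt·y = 190, Σy = 14.
So MᵀM·[p, q]ᵀ = Mᵀy: [[184, 12]; [12, 7]]·[p, q]ᵀ = [190, 14]ᵀ.
Eliminating q: 7·(row 1) − 12·(row 2) gives 1144·p = 7·190 − 12·14 = 1162, so p = 581/572.
Then q = (14 − 12·(581/572))/7 = 37/143.
At t = 12: ŷ = (581/572)·(12) + (37/143)·(1) = 1780/143.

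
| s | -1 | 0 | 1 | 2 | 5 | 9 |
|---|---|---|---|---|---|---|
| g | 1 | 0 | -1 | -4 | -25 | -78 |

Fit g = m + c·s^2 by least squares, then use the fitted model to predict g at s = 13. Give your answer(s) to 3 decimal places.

ĝ = -163.708

Normal-equation sums: Σ1 = 6, Σs^2 = 112, Σs^2·s^2 = 7204.
Moment sums: Σg = -107, Σs^2·g = -6959.
Normal equations: [[6, 112]; [112, 7204]]·[m, c]ᵀ = [-107, -6959]ᵀ.
Determinant 6·7204 − 112² = 30680.
m = ((-107)·7204 − 112·(-6959))/30680 = 33/118; c = (6·(-6959) − 112·(-107))/30680 = -229/236.
At s = 13: ĝ = (33/118)·(1) + (-229/236)·(169) = -38635/236.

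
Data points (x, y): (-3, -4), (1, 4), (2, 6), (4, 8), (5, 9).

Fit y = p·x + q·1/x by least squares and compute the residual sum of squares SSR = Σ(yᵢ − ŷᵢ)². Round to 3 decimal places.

SSR = 5.909

Entries of AᵀA: Σx·x = 55, Σx·1/x = 5, Σ1/x·1/x = 5269/3600.
For Aᵀy: Σx·y = 105, Σ1/x·y = 182/15.
det = 55·(5269/3600) − 5² = 39959/720.
p = (105·(5269/3600) − 5·(182/15))/(39959/720) = 66969/39959; q = (55·(182/15) − 5·105)/(39959/720) = 102480/39959.
Residuals: 75231/39959, -9613/39959, 54576/39959, 26176/39959, 4290/39959; SSR = 236098/39959.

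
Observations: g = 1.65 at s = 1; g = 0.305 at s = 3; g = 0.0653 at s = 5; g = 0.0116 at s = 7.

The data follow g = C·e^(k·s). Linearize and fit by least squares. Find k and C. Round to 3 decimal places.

Linearized form: ln g = k·s + ln C. From the 4 transformed points,
Over the data: Σs = 16.0000, Σ(s)² = 84.0000, Σln g = -7.8722, Σs·ln g = -47.9026.
Normal system: [[84.0000, 16.0000]; [16.0000, 4]]·[k, ln C]ᵀ = [-47.9026, -7.8722]ᵀ.
Slope k = (n·Σs·ln g − Σs·Σln g)/(n·Σ(s)² − (Σs)²) = (4·-47.9026 − 16.0000·-7.8722)/80.0000 = -0.82069; ln C = (Σln g − k·Σs)/n = 1.31473, so C = exp(1.31473) = 3.72376.

k = -0.821, C = 3.724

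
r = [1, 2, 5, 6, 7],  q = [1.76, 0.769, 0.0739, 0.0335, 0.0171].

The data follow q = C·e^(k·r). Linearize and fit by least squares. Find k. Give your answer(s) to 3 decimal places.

Let Y = ln q. Fitting Y = k·r + ln C by least squares:
AᵀA = [[115.0000, 21.0000]; [21.0000, 5]], rhs = [-61.8432, -9.7673]ᵀ  (here Σr = 21.0000, Σ(r)² = 115.0000, Σln q = -9.7673, Σr·ln q = -61.8432).
Δ = 115.0000·5 − (21.0000)² = 134.0000; k = (-61.8432·5 − 21.0000·-9.7673)/134.0000 = -0.77689, ln C = (115.0000·-9.7673 − 21.0000·-61.8432)/134.0000 = 1.30948.

k = -0.777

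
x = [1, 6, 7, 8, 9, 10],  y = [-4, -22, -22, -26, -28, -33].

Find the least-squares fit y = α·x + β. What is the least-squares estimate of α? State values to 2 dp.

α = -3.10

Setting ∂/∂α … = 0 gives: 331·α + 41·β = -1080;  41·α + 6·β = -135.
det = 331·6 − 41² = 305.
α = ((-1080)·6 − 41·(-135))/305 = -189/61; β = (331·(-135) − 41·(-1080))/305 = -81/61.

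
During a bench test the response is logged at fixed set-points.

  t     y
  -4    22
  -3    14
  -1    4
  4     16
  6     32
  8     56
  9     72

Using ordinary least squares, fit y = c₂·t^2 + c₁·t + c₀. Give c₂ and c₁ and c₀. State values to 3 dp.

c₂ = 0.936, c₁ = -0.811, c₀ = 3.249

Sums needed: Σt^2·t^2 = 12547, Σt^2·t = 1429, Σt^2 = 223, Σt·t = 223, Σt = 19, Σ1 = 7.
And Σt^2·y = 11306, Σt·y = 1218, Σy = 216.
So XᵀX·[c₂, c₁, c₀]ᵀ = Xᵀy: [[12547, 1429, 223]; [1429, 223, 19]; [223, 19, 7]]·[c₂, c₁, c₀]ᵀ = [11306, 1218, 216]ᵀ.
Inverting the 3×3 Gram matrix, [c₂, c₁, c₀]ᵀ = [138947/148491, -120451/148491, 482492/148491]ᵀ.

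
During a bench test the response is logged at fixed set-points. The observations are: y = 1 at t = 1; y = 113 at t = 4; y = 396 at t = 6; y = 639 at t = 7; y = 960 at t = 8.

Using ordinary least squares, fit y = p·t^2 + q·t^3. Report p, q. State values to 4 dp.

MᵀM·[p, q]ᵀ = Mᵀy reads: 8050·p + 58376·q = 108816;  58376·p + 430546·q = 803466.
Eliminating q: 430546·(row 1) − 58376·(row 2) gives 58137924·p = 430546·108816 − 58376·803466 = -52837680, so p = -4403140/4844827.
Then q = (803466 − 58376·(-4403140/4844827))/430546 = 9638207/4844827.

p = -0.9088, q = 1.9894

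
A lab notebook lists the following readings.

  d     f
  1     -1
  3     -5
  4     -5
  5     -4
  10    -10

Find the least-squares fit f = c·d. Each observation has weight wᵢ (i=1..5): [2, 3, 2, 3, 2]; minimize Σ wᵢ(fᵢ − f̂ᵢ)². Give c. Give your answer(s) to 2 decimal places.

c = -1.03

The normal system AᵀWA·[c]ᵀ = AᵀWf is [[336]]·[c]ᵀ = [-347]ᵀ.
c = (-347)/336 = -1.03274.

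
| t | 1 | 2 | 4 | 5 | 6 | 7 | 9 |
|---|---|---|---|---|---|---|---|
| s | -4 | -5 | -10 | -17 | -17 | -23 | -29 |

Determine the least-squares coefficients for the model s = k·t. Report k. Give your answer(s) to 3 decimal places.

Sums needed: Σt·t = 212.
Moment sums: Σt·s = -663.
k = (-663)/212 = -3.12736.

k = -3.127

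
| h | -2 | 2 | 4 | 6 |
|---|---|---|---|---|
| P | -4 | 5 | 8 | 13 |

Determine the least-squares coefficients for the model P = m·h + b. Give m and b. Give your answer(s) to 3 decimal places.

The normal system MᵀM·[m, b]ᵀ = MᵀP is [[60, 10]; [10, 4]]·[m, b]ᵀ = [128, 22]ᵀ.
Eliminating b: 4·(row 1) − 10·(row 2) gives 140·m = 4·128 − 10·22 = 292, so m = 73/35.
Then b = (22 − 10·(73/35))/4 = 2/7.

m = 2.086, b = 0.286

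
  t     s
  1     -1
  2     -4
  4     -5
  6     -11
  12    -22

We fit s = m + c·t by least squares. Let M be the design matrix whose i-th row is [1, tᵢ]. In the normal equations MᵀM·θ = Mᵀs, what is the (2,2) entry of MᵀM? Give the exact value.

201

Row 2 ↔ basis t, column 2 ↔ basis t, so (MᵀM)_{2,2} = Σᵢ (t)·(t) = (1)·(1) + (2)·(2) + (4)·(4) + (6)·(6) + (12)·(12) = 201.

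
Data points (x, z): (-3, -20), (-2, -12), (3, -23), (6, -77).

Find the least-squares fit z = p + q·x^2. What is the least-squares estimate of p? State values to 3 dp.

The normal equations are: 4·p + 58·q = -132;  58·p + 1474·q = -3207.
Eliminating q: 1474·(row 1) − 58·(row 2) gives 2532·p = 1474·(-132) − 58·(-3207) = -8562, so p = -1427/422.
Then q = ((-3207) − 58·(-1427/422))/1474 = -431/211.

p = -3.382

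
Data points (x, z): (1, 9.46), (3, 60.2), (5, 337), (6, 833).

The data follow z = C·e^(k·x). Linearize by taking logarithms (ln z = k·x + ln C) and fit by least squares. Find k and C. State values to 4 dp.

Taking logs, ln z = k·x + ln C, so regress ln z on x.
XᵀX = [[71.0000, 15.0000]; [15.0000, 4]], rhs = [83.9907, 18.8899]ᵀ  (here Σx = 15.0000, Σ(x)² = 71.0000, Σln z = 18.8899, Σx·ln z = 83.9907).
Solving (det = 59.0000): k = 0.89178, ln C = 1.37830, so C = exp(1.37830) = 3.96814.

k = 0.8918, C = 3.9681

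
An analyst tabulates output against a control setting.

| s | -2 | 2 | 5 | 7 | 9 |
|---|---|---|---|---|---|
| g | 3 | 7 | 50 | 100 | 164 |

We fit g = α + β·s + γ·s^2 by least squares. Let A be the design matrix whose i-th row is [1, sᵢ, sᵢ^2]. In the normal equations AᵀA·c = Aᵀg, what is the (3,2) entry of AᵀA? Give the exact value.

1197

Row 3 ↔ basis s^2, column 2 ↔ basis s, so (AᵀA)_{3,2} = Σᵢ (s^2)·(s) = (4)·(-2) + (4)·(2) + (25)·(5) + (49)·(7) + (81)·(9) = 1197.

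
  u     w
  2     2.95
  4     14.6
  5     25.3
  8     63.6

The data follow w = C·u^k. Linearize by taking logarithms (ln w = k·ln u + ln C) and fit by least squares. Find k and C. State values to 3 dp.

Let Y = ln w. Fitting Y = k·ln u + ln C by least squares:
AᵀA = [[9.3166, 5.7683]; [5.7683, 4]], rhs = [18.3014, 11.1462]ᵀ  (here Σln u = 5.7683, Σ(ln u)² = 9.3166, Σln w = 11.1462, Σln u·ln w = 18.3014).
Δ = 9.3166·4 − (5.7683)² = 3.9930; k = (18.3014·4 − 5.7683·11.1462)/3.9930 = 2.23156, ln C = (9.3166·11.1462 − 5.7683·18.3014)/3.9930 = -0.43152, so C = exp(-0.43152) = 0.64952.

k = 2.232, C = 0.650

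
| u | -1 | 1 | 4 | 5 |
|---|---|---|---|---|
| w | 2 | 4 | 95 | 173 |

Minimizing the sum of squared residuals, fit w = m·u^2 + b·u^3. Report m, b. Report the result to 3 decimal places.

m = 2.201, b = 0.942

MᵀM·[m, b]ᵀ = Mᵀw reads: 883·m + 4149·b = 5851;  4149·m + 19723·b = 27707.
det = 883·19723 − 4149² = 201208.
m = (5851·19723 − 4149·27707)/201208 = 221465/100604; b = (883·27707 − 4149·5851)/201208 = 94741/100604.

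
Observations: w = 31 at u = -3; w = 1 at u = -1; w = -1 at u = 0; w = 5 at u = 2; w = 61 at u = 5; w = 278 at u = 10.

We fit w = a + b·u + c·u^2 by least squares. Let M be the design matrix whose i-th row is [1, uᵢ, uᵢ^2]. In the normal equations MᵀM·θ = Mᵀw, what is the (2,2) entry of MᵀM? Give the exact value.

Row 2 ↔ basis u, column 2 ↔ basis u, so (MᵀM)_{2,2} = Σᵢ (u)·(u) = (-3)·(-3) + (-1)·(-1) + (0)·(0) + (2)·(2) + (5)·(5) + (10)·(10) = 139.

139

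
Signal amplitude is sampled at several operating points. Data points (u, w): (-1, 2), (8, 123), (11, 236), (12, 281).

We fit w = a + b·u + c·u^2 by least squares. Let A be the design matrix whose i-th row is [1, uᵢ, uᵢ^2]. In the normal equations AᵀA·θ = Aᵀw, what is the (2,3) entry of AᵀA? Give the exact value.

3570

Row 2 ↔ basis u, column 3 ↔ basis u^2, so (AᵀA)_{2,3} = Σᵢ (u)·(u^2) = (-1)·(1) + (8)·(64) + (11)·(121) + (12)·(144) = 3570.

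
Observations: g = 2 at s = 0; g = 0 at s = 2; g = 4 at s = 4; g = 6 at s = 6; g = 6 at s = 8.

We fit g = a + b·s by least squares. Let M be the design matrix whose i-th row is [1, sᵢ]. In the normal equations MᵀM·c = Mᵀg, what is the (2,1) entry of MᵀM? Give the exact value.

20

Row 2 ↔ basis s, column 1 ↔ basis 1, so (MᵀM)_{2,1} = Σᵢ s = (0)·(1) + (2)·(1) + (4)·(1) + (6)·(1) + (8)·(1) = 20.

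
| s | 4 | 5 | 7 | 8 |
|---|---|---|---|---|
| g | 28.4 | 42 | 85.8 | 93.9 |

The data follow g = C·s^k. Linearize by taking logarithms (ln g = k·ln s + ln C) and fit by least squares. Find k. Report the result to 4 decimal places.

Linearized form: ln g = k·ln s + ln C. From the 4 transformed points,
Σln s = 7.0211, Σ(ln s)² = 12.6227, Σln g = 16.0783, Σln s·ln g = 28.7632.
Normal system: [[12.6227, 7.0211]; [7.0211, 4]]·[k, ln C]ᵀ = [28.7632, 16.0783]ᵀ.
Δ = 12.6227·4 − (7.0211)² = 1.1954; k = (28.7632·4 − 7.0211·16.0783)/1.1954 = 1.81157, ln C = (12.6227·16.0783 − 7.0211·28.7632)/1.1954 = 0.83978.

k = 1.8116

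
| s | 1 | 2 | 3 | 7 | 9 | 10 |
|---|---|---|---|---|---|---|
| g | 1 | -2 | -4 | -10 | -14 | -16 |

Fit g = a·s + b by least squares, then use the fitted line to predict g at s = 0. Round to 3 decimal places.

Forming AᵀA = [[244, 32]; [32, 6]] and Aᵀg = [-371, -45]ᵀ gives AᵀA·[a, b]ᵀ = Aᵀg.
Eliminating b: 6·(row 1) − 32·(row 2) gives 440·a = 6·(-371) − 32·(-45) = -786, so a = -393/220.
Then b = ((-45) − 32·(-393/220))/6 = 223/110.
At s = 0: ĝ = (-393/220)·(0) + (223/110)·(1) = 223/110.

ĝ = 2.027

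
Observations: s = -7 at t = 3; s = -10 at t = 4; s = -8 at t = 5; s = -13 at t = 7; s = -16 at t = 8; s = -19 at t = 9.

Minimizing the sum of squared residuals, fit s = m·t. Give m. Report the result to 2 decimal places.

Forming AᵀA = [[244]] and Aᵀs = [-491]ᵀ gives AᵀA·[m]ᵀ = Aᵀs.
m = (-491)/244 = -2.0123.

m = -2.01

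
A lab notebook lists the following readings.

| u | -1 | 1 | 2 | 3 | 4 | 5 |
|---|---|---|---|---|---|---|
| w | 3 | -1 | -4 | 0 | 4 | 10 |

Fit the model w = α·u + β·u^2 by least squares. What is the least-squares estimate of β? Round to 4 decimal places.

Forming MᵀM = [[56, 224]; [224, 980]] and Mᵀw = [54, 300]ᵀ gives MᵀM·[α, β]ᵀ = Mᵀw.
Determinant 56·980 − 224² = 4704.
α = (54·980 − 224·300)/4704 = -85/28; β = (56·300 − 224·54)/4704 = 1.

β = 1.0000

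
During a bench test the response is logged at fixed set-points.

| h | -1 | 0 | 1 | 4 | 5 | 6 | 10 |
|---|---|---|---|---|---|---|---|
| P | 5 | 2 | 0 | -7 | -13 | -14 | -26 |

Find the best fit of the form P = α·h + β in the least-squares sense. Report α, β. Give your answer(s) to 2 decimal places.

Forming MᵀM = [[179, 25]; [25, 7]] and MᵀP = [-442, -53]ᵀ gives MᵀM·[α, β]ᵀ = MᵀP.
Determinant 179·7 − 25² = 628.
α = ((-442)·7 − 25·(-53))/628 = -1769/628; β = (179·(-53) − 25·(-442))/628 = 1563/628.

α = -2.82, β = 2.49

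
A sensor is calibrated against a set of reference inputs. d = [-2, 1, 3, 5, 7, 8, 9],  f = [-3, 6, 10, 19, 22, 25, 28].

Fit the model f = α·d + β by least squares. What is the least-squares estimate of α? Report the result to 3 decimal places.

α = 2.812

From the data, Σd·d = 233, Σd = 31, Σ1 = 7.
For Mᵀf: Σd·f = 743, Σf = 107.
Normal equations: [[233, 31]; [31, 7]]·[α, β]ᵀ = [743, 107]ᵀ.
Eliminating β: 7·(row 1) − 31·(row 2) gives 670·α = 7·743 − 31·107 = 1884, so α = 942/335.
Then β = (107 − 31·(942/335))/7 = 949/335.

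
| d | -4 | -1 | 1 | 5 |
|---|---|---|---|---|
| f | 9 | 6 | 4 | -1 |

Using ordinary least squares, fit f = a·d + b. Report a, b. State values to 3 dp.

MᵀM·[a, b]ᵀ = Mᵀf reads: 43·a + 1·b = -43;  1·a + 4·b = 18.
det = 43·4 − 1² = 171.
a = ((-43)·4 − 1·18)/171 = -10/9; b = (43·18 − 1·(-43))/171 = 43/9.

a = -1.111, b = 4.778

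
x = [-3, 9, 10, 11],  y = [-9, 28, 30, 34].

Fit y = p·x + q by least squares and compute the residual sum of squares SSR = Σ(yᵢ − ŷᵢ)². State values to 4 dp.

SSR = 0.6718

Sums needed: Σx·x = 311, Σx = 27, Σ1 = 4.
And Σx·y = 953, Σy = 83.
Eliminating q: 4·(row 1) − 27·(row 2) gives 515·p = 4·953 − 27·83 = 1571, so p = 1571/515.
Then q = (83 − 27·(1571/515))/4 = 82/515.
Residuals: -4/515, 199/515, -342/515, 147/515; SSR = 346/515.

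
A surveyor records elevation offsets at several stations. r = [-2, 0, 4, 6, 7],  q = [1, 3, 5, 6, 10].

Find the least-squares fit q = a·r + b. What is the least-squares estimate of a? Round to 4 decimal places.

a = 0.8167

The normal system MᵀM·[a, b]ᵀ = Mᵀq is [[105, 15]; [15, 5]]·[a, b]ᵀ = [124, 25]ᵀ.
det = 105·5 − 15² = 300.
a = (124·5 − 15·25)/300 = 49/60; b = (105·25 − 15·124)/300 = 51/20.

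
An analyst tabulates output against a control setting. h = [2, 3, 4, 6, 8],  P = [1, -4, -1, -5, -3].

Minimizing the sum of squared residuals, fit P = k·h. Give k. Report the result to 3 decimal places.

Entries of MᵀM: Σh·h = 129.
For MᵀP: Σh·P = -68.
MᵀM·[k]ᵀ = MᵀP becomes [[129]]·[k]ᵀ = [-68]ᵀ.
Hence k = -68 / 129 ≈ -0.527132.

k = -0.527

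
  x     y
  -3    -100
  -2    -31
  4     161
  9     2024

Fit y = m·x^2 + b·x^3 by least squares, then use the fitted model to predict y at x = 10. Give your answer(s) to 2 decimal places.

ŷ = 2798.70

Sums needed: Σx^2·x^2 = 6914, Σx^2·x^3 = 59798, Σx^3·x^3 = 536330.
Right-hand side: Σx^2·y = 165496, Σx^3·y = 1488748.
So AᵀA·[m, b]ᵀ = Aᵀy: [[6914, 59798]; [59798, 536330]]·[m, b]ᵀ = [165496, 1488748]ᵀ.
Eliminating b: 536330·(row 1) − 59798·(row 2) gives 132384816·m = 536330·165496 − 59798·1488748 = -263683224, so m = -3662267/1838678.
Then b = (1488748 − 59798·(-3662267/1838678))/536330 = 5512137/1838678.
At x = 10: ŷ = (-3662267/1838678)·(100) + (5512137/1838678)·(1000) = 2572955150/919339.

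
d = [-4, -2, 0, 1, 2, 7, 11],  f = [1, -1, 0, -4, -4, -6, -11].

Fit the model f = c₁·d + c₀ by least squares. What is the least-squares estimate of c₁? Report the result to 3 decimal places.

c₁ = -0.758

From the data, Σd·d = 195, Σd = 15, Σ1 = 7.
Right-hand side: Σd·f = -177, Σf = -25.
Normal equations: [[195, 15]; [15, 7]]·[c₁, c₀]ᵀ = [-177, -25]ᵀ.
Determinant 195·7 − 15² = 1140.
c₁ = ((-177)·7 − 15·(-25))/1140 = -72/95; c₀ = (195·(-25) − 15·(-177))/1140 = -37/19.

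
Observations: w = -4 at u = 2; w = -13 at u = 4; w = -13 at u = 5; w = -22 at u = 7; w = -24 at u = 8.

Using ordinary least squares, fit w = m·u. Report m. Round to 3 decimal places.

m = -2.981

Compute the Gram sums: Σu·u = 158.
And Σu·w = -471.
Normal equations: [[158]]·[m]ᵀ = [-471]ᵀ.
Hence m = -471 / 158 ≈ -2.98101.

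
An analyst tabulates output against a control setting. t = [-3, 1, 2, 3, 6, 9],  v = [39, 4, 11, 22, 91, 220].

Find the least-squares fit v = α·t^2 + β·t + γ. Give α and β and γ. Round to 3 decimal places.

The normal system AᵀA·[α, β, γ]ᵀ = Aᵀv is [[8036, 954, 140]; [954, 140, 18]; [140, 18, 6]]·[α, β, γ]ᵀ = [21693, 2501, 387]ᵀ.
Row-reducing yields α = 560187/187510, β = -556703/187510, γ = 346737/93755.

α = 2.988, β = -2.969, γ = 3.698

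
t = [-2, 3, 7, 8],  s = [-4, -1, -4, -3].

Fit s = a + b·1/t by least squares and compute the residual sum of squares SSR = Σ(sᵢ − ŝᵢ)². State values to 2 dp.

SSR = 3.34

The normal system XᵀX·[a, b]ᵀ = Xᵀs is [[4, 17/168]; [17/168, 11209/28224]]·[a, b]ᵀ = [-12, 121/168]ᵀ.
Determinant 4·(11209/28224) − (17/168)² = 14849/9408.
a = ((-12)·(11209/28224) − (17/168)·(121/168))/(14849/9408) = -136565/44547; b = (4·(121/168) − (17/168)·(-12))/(14849/9408) = 38528/14849.
Residuals: 16169/44547, 17830/14849, -58135/44547, -11524/44547; SSR = 148946/44547.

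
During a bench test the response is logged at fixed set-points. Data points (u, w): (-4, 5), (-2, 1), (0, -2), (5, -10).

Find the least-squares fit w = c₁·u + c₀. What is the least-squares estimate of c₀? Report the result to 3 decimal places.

c₀ = -1.911

Entries of AᵀA: Σu·u = 45, Σu = -1, Σ1 = 4.
For Aᵀw: Σu·w = -72, Σw = -6.
So AᵀA·[c₁, c₀]ᵀ = Aᵀw: [[45, -1]; [-1, 4]]·[c₁, c₀]ᵀ = [-72, -6]ᵀ.
Eliminating c₀: 4·(row 1) − (-1)·(row 2) gives 179·c₁ = 4·(-72) − (-1)·(-6) = -294, so c₁ = -294/179.
Then c₀ = ((-6) − (-1)·(-294/179))/4 = -342/179.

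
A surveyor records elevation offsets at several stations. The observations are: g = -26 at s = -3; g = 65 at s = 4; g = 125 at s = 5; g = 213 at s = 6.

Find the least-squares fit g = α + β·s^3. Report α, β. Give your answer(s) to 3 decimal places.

α = 1.305, β = 0.984

XᵀX·[α, β]ᵀ = Xᵀg reads: 4·α + 378·β = 377;  378·α + 67106·β = 66495.
(Σ1 = 4, Σs^3 = 378, Σs^3·s^3 = 67106, Σg = 377, Σs^3·g = 66495.)
Eliminating β: 67106·(row 1) − 378·(row 2) gives 125540·α = 67106·377 − 378·66495 = 163852, so α = 40963/31385.
Then β = (66495 − 378·(40963/31385))/67106 = 61737/62770.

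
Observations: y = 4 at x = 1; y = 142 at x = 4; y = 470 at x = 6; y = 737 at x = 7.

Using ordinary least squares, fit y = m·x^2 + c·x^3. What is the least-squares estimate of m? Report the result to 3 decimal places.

m = 0.805

Compute the Gram sums: Σx^2·x^2 = 3954, Σx^2·x^3 = 25608, Σx^3·x^3 = 168402.
For Aᵀy: Σx^2·y = 55309, Σx^3·y = 363403.
So AᵀA·[m, c]ᵀ = Aᵀy: [[3954, 25608]; [25608, 168402]]·[m, c]ᵀ = [55309, 363403]ᵀ.
Determinant 3954·168402 − 25608² = 10091844.
m = (55309·168402 − 25608·363403)/10091844 = 150411/186886; c = (3954·363403 − 25608·55309)/10091844 = 1141255/560658.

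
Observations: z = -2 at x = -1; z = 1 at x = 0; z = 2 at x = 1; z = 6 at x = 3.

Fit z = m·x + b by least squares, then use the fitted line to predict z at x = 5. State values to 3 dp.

ẑ = 9.886

From the data, Σx·x = 11, Σx = 3, Σ1 = 4.
Right-hand side: Σx·z = 22, Σz = 7.
So MᵀM·[m, b]ᵀ = Mᵀz: [[11, 3]; [3, 4]]·[m, b]ᵀ = [22, 7]ᵀ.
Eliminating b: 4·(row 1) − 3·(row 2) gives 35·m = 4·22 − 3·7 = 67, so m = 67/35.
Then b = (7 − 3·(67/35))/4 = 11/35.
At x = 5: ẑ = (67/35)·(5) + (11/35)·(1) = 346/35.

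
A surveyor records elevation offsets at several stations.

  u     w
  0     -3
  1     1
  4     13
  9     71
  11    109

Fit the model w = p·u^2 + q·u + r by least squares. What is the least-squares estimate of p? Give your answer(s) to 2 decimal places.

p = 0.91

With design matrix M, MᵀM = [[21459, 2125, 219]; [2125, 219, 25]; [219, 25, 5]] and Mᵀw = [19149, 1891, 191]ᵀ.
Row-reducing yields p = 30963/34112, q = 393/34112, r = -27533/17056.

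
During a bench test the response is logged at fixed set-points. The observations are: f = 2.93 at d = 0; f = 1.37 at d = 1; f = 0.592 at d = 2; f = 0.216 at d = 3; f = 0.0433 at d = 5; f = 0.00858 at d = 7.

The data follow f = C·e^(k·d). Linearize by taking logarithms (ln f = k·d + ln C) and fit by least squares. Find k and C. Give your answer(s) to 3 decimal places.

k = -0.842, C = 3.004

Let Y = ln f. Fitting Y = k·d + ln C by least squares:
AᵀA = [[88.0000, 18.0000]; [18.0000, 6]], rhs = [-54.3374, -8.5648]ᵀ  (here Σd = 18.0000, Σ(d)² = 88.0000, Σln f = -8.5648, Σd·ln f = -54.3374).
Solving (det = 204.0000): k = -0.84244, ln C = 1.09984, so C = exp(1.09984) = 3.00368.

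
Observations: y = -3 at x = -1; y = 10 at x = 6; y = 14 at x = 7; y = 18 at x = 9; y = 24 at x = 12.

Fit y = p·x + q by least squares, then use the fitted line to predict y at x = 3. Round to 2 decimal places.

Normal-equation sums: Σx·x = 311, Σx = 33, Σ1 = 5.
Moment sums: Σx·y = 611, Σy = 63.
MᵀM·[p, q]ᵀ = Mᵀy becomes [[311, 33]; [33, 5]]·[p, q]ᵀ = [611, 63]ᵀ.
Eliminating q: 5·(row 1) − 33·(row 2) gives 466·p = 5·611 − 33·63 = 976, so p = 488/233.
Then q = (63 − 33·(488/233))/5 = -285/233.
At x = 3: ŷ = (488/233)·(3) + (-285/233)·(1) = 1179/233.

ŷ = 5.06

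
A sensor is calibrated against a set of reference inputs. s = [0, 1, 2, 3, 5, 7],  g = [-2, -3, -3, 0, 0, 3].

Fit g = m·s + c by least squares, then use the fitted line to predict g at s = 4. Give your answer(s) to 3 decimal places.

Entries of AᵀA: Σs·s = 88, Σs = 18, Σ1 = 6.
Right-hand side: Σs·g = 12, Σg = -5.
Normal equations: [[88, 18]; [18, 6]]·[m, c]ᵀ = [12, -5]ᵀ.
Determinant 88·6 − 18² = 204.
m = (12·6 − 18·(-5))/204 = 27/34; c = (88·(-5) − 18·12)/204 = -164/51.
At s = 4: ĝ = (27/34)·(4) + (-164/51)·(1) = -2/51.

ĝ = -0.039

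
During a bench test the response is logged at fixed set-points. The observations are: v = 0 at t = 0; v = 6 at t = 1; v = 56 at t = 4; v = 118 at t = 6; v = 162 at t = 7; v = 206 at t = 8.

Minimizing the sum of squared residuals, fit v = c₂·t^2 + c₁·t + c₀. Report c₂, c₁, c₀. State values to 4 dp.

The normal system AᵀA·[c₂, c₁, c₀]ᵀ = Aᵀv is [[8050, 1136, 166]; [1136, 166, 26]; [166, 26, 6]]·[c₂, c₁, c₀]ᵀ = [26272, 3720, 548]ᵀ.
Inverting the 3×3 Gram matrix, [c₂, c₁, c₀]ᵀ = [98/33, 334/165, 2/5]ᵀ.

c₂ = 2.9697, c₁ = 2.0242, c₀ = 0.4000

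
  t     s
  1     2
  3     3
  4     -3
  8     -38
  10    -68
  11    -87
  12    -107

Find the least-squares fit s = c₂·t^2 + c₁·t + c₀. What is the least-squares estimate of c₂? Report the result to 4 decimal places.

c₂ = -1.0552

Normal-equation sums: Σt^2·t^2 = 49811, Σt^2·t = 4663, Σt^2 = 455, Σt·t = 455, Σt = 49, Σ1 = 7.
Right-hand side: Σt^2·s = -35186, Σt·s = -3226, Σs = -298.
AᵀA·[c₂, c₁, c₀]ᵀ = Aᵀs becomes [[49811, 4663, 455]; [4663, 455, 49]; [455, 49, 7]]·[c₂, c₁, c₀]ᵀ = [-35186, -3226, -298]ᵀ.
Solving the 3×3 system (Gaussian elimination) gives c₂ = -7206/6829, c₁ = 25584/6829, c₀ = -9928/47803.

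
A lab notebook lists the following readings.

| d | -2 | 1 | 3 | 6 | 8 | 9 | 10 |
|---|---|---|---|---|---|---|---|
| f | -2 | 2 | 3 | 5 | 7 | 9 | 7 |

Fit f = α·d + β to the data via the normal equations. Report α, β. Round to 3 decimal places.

Compute the Gram sums: Σd·d = 295, Σd = 35, Σ1 = 7.
Moment sums: Σd·f = 252, Σf = 31.
AᵀA·[α, β]ᵀ = Aᵀf becomes [[295, 35]; [35, 7]]·[α, β]ᵀ = [252, 31]ᵀ.
Eliminating β: 7·(row 1) − 35·(row 2) gives 840·α = 7·252 − 35·31 = 679, so α = 97/120.
Then β = (31 − 35·(97/120))/7 = 65/168.

α = 0.808, β = 0.387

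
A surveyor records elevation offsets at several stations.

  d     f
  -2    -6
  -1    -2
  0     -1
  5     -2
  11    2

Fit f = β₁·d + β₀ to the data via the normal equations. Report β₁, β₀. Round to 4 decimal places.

Setting ∂/∂β₁ … = 0 gives: 151·β₁ + 13·β₀ = 26;  13·β₁ + 5·β₀ = -9.
(Σd·d = 151, Σd = 13, Σ1 = 5, Σd·f = 26, Σf = -9.)
Δ = 151·5 − 13² = 586.
β₁ = (26·5 − 13·(-9))/586 = 247/586; β₀ = (151·(-9) − 13·26)/586 = -1697/586.

β₁ = 0.4215, β₀ = -2.8959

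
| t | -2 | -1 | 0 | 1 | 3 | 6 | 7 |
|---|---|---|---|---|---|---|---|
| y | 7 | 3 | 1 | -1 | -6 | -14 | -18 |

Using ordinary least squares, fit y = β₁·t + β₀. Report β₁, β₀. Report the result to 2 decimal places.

The normal equations are: 100·β₁ + 14·β₀ = -246;  14·β₁ + 7·β₀ = -28.
(Σt·t = 100, Σt = 14, Σ1 = 7, Σt·y = -246, Σy = -28.)
Eliminating β₀: 7·(row 1) − 14·(row 2) gives 504·β₁ = 7·(-246) − 14·(-28) = -1330, so β₁ = -95/36.
Then β₀ = ((-28) − 14·(-95/36))/7 = 23/18.

β₁ = -2.64, β₀ = 1.28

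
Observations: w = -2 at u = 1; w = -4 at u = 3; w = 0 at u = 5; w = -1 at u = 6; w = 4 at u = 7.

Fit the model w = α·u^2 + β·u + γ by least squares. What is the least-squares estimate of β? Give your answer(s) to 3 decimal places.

β = -2.257

MᵀM·[α, β, γ]ᵀ = Mᵀw reads: 4404·α + 712·β + 120·γ = 122;  712·α + 120·β + 22·γ = 8;  120·α + 22·β + 5·γ = -3.
Solving the 3×3 system (Gaussian elimination) gives α = 375/938, β = -2117/938, γ = -124/469.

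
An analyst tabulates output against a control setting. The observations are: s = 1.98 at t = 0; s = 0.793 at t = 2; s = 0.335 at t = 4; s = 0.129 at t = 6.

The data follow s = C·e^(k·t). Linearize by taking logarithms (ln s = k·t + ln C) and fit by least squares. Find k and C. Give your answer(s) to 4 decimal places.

k = -0.4527, C = 1.9850

With ln sᵢ as the transformed response and tᵢ as the regressor:
Σt = 12.0000, Σ(t)² = 56.0000, Σln s = -2.6904, Σt·ln s = -17.1260.
Equations: 56.0000·k + 12.0000·ln C = -17.1260;  12.0000·k + 4·ln C = -2.6904.
Solving (det = 80.0000): k = -0.45274, ln C = 0.68562, so C = exp(0.68562) = 1.98500.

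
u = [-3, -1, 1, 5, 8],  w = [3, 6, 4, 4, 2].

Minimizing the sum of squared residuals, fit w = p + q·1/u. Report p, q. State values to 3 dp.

p = 3.799, q = -0.885

Forming MᵀM = [[5, -1/120]; [-1/120, 31201/14400]] and Mᵀw = [19, -39/20]ᵀ gives MᵀM·[p, q]ᵀ = Mᵀw.
Eliminating q: (31201/14400)·(row 1) − (-1/120)·(row 2) gives (39001/3600)·p = (31201/14400)·19 − (-1/120)·(-39/20) = 118517/2880, so p = 592585/156004.
Then q = ((-39/20) − (-1/120)·(592585/156004))/(31201/14400) = -34530/39001.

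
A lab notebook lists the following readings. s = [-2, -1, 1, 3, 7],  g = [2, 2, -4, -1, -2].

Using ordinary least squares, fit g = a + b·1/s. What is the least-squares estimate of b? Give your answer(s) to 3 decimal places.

b = -3.205

From the data, Σ1 = 5, Σ1/s = -1/42, Σ1/s·1/s = 4201/1764.
And Σg = -3, Σ1/s·g = -160/21.
Normal equations: [[5, -1/42]; [-1/42, 4201/1764]]·[a, b]ᵀ = [-3, -160/21]ᵀ.
det = 5·(4201/1764) − (-1/42)² = 5251/441.
a = ((-3)·(4201/1764) − (-1/42)·(-160/21))/(5251/441) = -12923/21004; b = (5·(-160/21) − (-1/42)·(-3))/(5251/441) = -33663/10502.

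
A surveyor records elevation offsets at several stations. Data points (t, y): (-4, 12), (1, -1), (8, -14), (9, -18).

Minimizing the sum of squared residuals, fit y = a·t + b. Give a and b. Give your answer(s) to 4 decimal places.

AᵀA·[a, b]ᵀ = Aᵀy reads: 162·a + 14·b = -323;  14·a + 4·b = -21.
(Σt·t = 162, Σt = 14, Σ1 = 4, Σt·y = -323, Σy = -21.)
Δ = 162·4 − 14² = 452.
a = ((-323)·4 − 14·(-21))/452 = -499/226; b = (162·(-21) − 14·(-323))/452 = 280/113.

a = -2.2080, b = 2.4779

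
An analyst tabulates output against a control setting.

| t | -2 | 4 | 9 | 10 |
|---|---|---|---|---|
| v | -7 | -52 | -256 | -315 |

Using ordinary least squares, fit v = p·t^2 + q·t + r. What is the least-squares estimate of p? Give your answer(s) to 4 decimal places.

The normal equations are: 16833·p + 1785·q + 201·r = -53096;  1785·p + 201·q + 21·r = -5648;  201·p + 21·q + 4·r = -630.
(Σt^2·t^2 = 16833, Σt^2·t = 1785, Σt^2 = 201, Σt·t = 201, Σt = 21, Σ1 = 4, Σt^2·v = -53096, Σt·v = -5648, Σv = -630.)
Inverting the 3×3 Gram matrix, [p, q, r]ᵀ = [-13198/4359, -6292/4359, 3230/1453]ᵀ.

p = -3.0278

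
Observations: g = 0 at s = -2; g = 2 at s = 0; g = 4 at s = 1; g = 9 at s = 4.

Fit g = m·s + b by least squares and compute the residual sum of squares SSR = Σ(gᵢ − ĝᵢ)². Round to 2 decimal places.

SSR = 0.67

Entries of MᵀM: Σs·s = 21, Σs = 3, Σ1 = 4.
And Σs·g = 40, Σg = 15.
det = 21·4 − 3² = 75.
m = (40·4 − 3·15)/75 = 23/15; b = (21·15 − 3·40)/75 = 13/5.
Residuals: 7/15, -3/5, -2/15, 4/15; SSR = 2/3.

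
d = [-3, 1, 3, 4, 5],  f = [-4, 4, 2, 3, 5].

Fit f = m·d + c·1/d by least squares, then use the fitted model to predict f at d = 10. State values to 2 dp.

f̂ = 7.55

MᵀM·[m, c]ᵀ = Mᵀf reads: 60·m + 5·c = 59;  5·m + (4769/3600)·c = 31/4.
(Σd·d = 60, Σd·1/d = 5, Σ1/d·1/d = 4769/3600, Σd·f = 59, Σ1/d·f = 31/4.)
Eliminating c: (4769/3600)·(row 1) − 5·(row 2) gives (3269/60)·m = (4769/3600)·59 − 5·(31/4) = 141871/3600, so m = 141871/196140.
Then c = ((31/4) − 5·(141871/196140))/(4769/3600) = 10200/3269.
At d = 10: f̂ = (141871/196140)·(10) + (10200/3269)·(1/10) = 147991/19614.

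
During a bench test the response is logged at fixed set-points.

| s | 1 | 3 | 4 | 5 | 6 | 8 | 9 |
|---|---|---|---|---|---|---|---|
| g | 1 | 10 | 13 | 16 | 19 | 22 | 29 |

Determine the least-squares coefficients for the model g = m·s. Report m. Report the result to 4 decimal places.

With design matrix X, XᵀX = [[232]] and Xᵀg = [714]ᵀ.
m = 714/232 = 3.07759.

m = 3.0776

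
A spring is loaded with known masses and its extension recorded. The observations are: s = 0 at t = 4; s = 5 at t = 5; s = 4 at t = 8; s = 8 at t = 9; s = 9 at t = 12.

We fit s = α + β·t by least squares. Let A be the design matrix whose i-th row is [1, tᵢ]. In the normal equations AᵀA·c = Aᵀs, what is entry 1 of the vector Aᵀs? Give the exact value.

Entry 1 ↔ basis 1, so (Aᵀs)_{1} = Σᵢ sᵢ = (1)·(0) + (1)·(5) + (1)·(4) + (1)·(8) + (1)·(9) = 26.

26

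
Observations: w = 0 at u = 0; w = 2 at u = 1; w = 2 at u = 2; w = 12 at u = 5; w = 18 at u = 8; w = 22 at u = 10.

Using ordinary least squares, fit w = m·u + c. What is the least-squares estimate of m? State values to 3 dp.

m = 2.303

MᵀM·[m, c]ᵀ = Mᵀw reads: 194·m + 26·c = 430;  26·m + 6·c = 56.
det = 194·6 − 26² = 488.
m = (430·6 − 26·56)/488 = 281/122; c = (194·56 − 26·430)/488 = -79/122.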